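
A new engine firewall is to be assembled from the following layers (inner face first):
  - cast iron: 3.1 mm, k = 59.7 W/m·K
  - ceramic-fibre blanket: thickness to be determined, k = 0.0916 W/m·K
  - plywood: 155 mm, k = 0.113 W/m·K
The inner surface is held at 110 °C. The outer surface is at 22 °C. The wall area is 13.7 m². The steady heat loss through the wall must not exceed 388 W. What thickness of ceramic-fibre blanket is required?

L ≈ 159 mm

Series thermal resistances:
R_cast iron = L/(kA) = 0.0031/(59.7×13.7) = 3.79×10^-6 K/W
R_plywood = L/(kA) = 0.155/(0.113×13.7) = 0.1001 K/W
Sum of the known resistances R_other = 0.1001 K/W
Required total resistance R_tot = ΔT/Q_allow = 88/388 = 0.2268 K/W
R_ceramic-fibre blanket = R_tot − R_other = 0.1267 K/W
L = R·k·A = 0.1267×0.0916×13.7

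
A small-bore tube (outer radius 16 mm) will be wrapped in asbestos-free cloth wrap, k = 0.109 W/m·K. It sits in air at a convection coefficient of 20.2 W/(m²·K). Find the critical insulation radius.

For a cylinder r_cr = k/h = 0.109/20.2
r_cr = 5.4 mm; since the bare radius (16 mm) is above r_cr, any added insulation will reduce heat loss.

r_cr ≈ 5.4 mm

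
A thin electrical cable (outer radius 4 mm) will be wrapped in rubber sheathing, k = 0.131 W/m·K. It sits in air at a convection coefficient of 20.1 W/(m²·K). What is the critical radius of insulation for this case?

r_cr ≈ 6.52 mm

For a cylinder r_cr = k/h = 0.131/20.1
r_cr = 6.52 mm; since the bare radius (4 mm) is below r_cr, adding a thin layer of insulation will *increase* heat loss.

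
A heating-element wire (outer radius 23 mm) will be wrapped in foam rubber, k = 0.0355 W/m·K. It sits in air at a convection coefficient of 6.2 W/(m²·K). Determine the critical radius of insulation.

For a cylinder r_cr = k/h = 0.0355/6.2
r_cr = 5.73 mm; since the bare radius (23 mm) is above r_cr, any added insulation will reduce heat loss.

r_cr ≈ 5.73 mm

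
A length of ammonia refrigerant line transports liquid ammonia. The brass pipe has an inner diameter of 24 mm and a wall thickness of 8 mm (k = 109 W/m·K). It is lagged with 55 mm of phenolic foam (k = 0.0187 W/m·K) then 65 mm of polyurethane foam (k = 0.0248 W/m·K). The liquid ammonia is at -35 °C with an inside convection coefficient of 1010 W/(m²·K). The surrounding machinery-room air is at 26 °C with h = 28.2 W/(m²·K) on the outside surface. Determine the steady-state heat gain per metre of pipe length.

q′ ≈ 3.98 W/m

Cylindrical conduction, so R = ln(r₂/r₁)/(2πkL) per layer, in series:
R_inner film = 1/(h_i·2πr₁L) = 1/(1010×2π×0.012×1) = 0.01313 K/W
R_brass pipe wall = ln(20/12)/(2π×109×1) = 7.459×10^-4 K/W
R_phenolic foam = ln(75/20)/(2π×0.0187×1) = 11.25 K/W
R_polyurethane foam = ln(140/75)/(2π×0.0248×1) = 4.006 K/W
R_outer film = 1/(h_o·2πr_oL) = 1/(28.2×2π×0.14×1) = 0.04031 K/W
R_total = 15.31 K/W
Q = ΔT/R_total = 61/15.31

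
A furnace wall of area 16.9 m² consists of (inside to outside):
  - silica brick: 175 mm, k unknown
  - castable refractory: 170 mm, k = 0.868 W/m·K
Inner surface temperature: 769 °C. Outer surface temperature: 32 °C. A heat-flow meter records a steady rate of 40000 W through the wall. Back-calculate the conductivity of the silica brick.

Using the resistance-network approach (series):
R_castable refractory = L/(kA) = 0.17/(0.868×16.9) = 0.01159 K/W
Sum of known resistances R_other = 0.01159 K/W
Total R = ΔT/Q = 737/40000 = 0.01843 K/W
R_silica brick = R_total − R_other = 0.006836 K/W
k = L/(R·A) = 0.175/(0.006836×16.9)

k ≈ 1.51 W/(m·K)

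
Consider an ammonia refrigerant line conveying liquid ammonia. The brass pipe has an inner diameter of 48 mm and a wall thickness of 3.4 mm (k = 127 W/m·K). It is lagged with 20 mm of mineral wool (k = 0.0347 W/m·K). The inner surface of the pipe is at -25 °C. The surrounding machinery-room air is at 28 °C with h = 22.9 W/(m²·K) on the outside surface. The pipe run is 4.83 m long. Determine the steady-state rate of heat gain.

Q ≈ 96.2 W

Radial resistances (cylindrical: R_cond = ln(r_o/r_i)/(2πkL), R_conv = 1/(h·2πrL)):
R_brass pipe wall = ln(27.4/24)/(2π×127×4.83) = 3.438×10^-5 K/W
R_mineral wool = ln(47.4/27.4)/(2π×0.0347×4.83) = 0.5205 K/W
R_outer film = 1/(h_o·2πr_oL) = 1/(22.9×2π×0.0474×4.83) = 0.03036 K/W
R_total = 0.5509 K/W
Q = ΔT/R_total = 53/0.5509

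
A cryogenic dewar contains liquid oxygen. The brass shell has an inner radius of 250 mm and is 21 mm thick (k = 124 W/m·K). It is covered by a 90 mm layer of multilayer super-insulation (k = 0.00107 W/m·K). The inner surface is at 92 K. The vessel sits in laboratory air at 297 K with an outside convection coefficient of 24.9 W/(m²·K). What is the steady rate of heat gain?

Q ≈ 3 W

For a spherical shell R = (1/r₁ − 1/r₂)/(4πk); film R = 1/(h·4πr²). In series:
R_brass shell = (1/0.25 − 1/0.271)/(4π×124) = 1.989×10^-4 K/W
R_multilayer super-insulation = (1/0.271 − 1/0.361)/(4π×0.00107) = 68.42 K/W
R_outer film = 1/(h·4πr_o²) = 1/(24.9×4π×0.361²) = 0.02452 K/W
R_total = 68.44 K/W
Q = ΔT/R_total = 205/68.44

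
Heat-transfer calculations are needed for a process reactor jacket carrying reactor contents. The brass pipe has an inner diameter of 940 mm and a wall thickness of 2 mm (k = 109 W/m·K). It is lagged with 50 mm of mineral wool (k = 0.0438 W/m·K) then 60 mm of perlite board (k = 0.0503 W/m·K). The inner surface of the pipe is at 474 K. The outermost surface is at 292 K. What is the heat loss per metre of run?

Radial resistances (cylindrical: R_cond = ln(r_o/r_i)/(2πkL), R_conv = 1/(h·2πrL)):
R_brass pipe wall = ln(472/470)/(2π×109×1) = 6.2×10^-6 K/W
R_mineral wool = ln(522/472)/(2π×0.0438×1) = 0.3659 K/W
R_perlite board = ln(582/522)/(2π×0.0503×1) = 0.3443 K/W
R_total = 0.7101 K/W
Q = ΔT/R_total = 182/0.7101

q′ ≈ 256 W/m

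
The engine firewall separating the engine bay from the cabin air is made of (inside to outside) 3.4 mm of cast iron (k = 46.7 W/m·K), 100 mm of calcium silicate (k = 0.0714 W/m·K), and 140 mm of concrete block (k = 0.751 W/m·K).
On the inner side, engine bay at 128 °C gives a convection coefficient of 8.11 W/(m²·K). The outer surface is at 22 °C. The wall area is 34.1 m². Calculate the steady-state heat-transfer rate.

Q ≈ 2110 W

Model the wall as resistances in series:
R_inner film = 1/(h_i·A) = 1/(8.11×34.1) = 0.003616 K/W
R_cast iron = L/(kA) = 0.0034/(46.7×34.1) = 2.135×10^-6 K/W
R_calcium silicate = L/(kA) = 0.1/(0.0714×34.1) = 0.04107 K/W
R_concrete block = L/(kA) = 0.14/(0.751×34.1) = 0.005467 K/W
R_total = 0.05016 K/W
Q = ΔT / R_total = 106 / 0.05016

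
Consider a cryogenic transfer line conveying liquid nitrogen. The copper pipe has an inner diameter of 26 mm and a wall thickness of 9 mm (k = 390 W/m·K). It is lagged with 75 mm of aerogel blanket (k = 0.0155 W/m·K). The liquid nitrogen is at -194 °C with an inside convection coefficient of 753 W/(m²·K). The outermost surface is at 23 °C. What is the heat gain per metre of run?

q′ ≈ 14.2 W/m

Radial resistances (cylindrical: R_cond = ln(r_o/r_i)/(2πkL), R_conv = 1/(h·2πrL)):
R_inner film = 1/(h_i·2πr₁L) = 1/(753×2π×0.013×1) = 0.01626 K/W
R_copper pipe wall = ln(22/13)/(2π×390×1) = 2.147×10^-4 K/W
R_aerogel blanket = ln(97/22)/(2π×0.0155×1) = 15.23 K/W
R_total = 15.25 K/W
Q = ΔT/R_total = 217/15.25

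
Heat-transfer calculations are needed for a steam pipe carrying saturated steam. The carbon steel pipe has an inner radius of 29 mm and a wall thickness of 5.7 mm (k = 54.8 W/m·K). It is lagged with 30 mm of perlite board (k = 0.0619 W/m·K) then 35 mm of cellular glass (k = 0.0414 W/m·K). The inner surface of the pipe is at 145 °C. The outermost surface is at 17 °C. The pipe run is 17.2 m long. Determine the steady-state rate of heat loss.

For a radial system each layer contributes R = ln(r_out/r_in)/(2πkL); films add R = 1/(hA).
R_carbon steel pipe wall = ln(34.7/29)/(2π×54.8×17.2) = 3.03×10^-5 K/W
R_perlite board = ln(64.7/34.7)/(2π×0.0619×17.2) = 0.09313 K/W
R_cellular glass = ln(99.7/64.7)/(2π×0.0414×17.2) = 0.09665 K/W
R_total = 0.1898 K/W
Q = ΔT/R_total = 128/0.1898

Q ≈ 674 W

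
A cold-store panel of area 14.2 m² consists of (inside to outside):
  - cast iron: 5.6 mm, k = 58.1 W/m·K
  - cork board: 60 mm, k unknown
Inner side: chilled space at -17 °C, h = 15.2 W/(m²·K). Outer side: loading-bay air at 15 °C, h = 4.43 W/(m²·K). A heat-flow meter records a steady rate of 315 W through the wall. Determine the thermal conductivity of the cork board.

k ≈ 0.0521 W/(m·K)

Thermal resistances in series:
R_inner film = 1/(h_i·A) = 1/(15.2×14.2) = 0.004633 K/W
R_cast iron = L/(kA) = 0.0056/(58.1×14.2) = 6.788×10^-6 K/W
R_outer film = 1/(h_o·A) = 1/(4.43×14.2) = 0.0159 K/W
Sum of known resistances R_other = 0.02054 K/W
Total R = ΔT/Q = 32/315 = 0.1016 K/W
R_cork board = R_total − R_other = 0.08105 K/W
k = L/(R·A) = 0.06/(0.08105×14.2)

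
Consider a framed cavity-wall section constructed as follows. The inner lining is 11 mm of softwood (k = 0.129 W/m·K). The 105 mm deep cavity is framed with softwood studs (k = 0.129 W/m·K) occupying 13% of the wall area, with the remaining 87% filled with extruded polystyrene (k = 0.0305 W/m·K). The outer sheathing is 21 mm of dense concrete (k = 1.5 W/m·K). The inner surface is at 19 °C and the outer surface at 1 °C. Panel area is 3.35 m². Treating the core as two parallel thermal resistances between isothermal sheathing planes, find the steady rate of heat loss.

Q ≈ 23.9 W

Sheathing layers in series; stud and cavity paths in parallel between them.
R_inner = 0.011/(0.129×3.35) = 0.02545 K/W
R_stud  = 0.105/(0.129×0.13×3.35) = 1.869 K/W
R_cav   = 0.105/(0.0305×0.87×3.35) = 1.181 K/W
1/R_core = 1/R_stud + 1/R_cav → R_core = 0.7238 K/W
R_outer = 0.021/(1.5×3.35) = 0.004179 K/W
R_total = 0.7534 K/W
Q = ΔT/R_total = 18/0.7534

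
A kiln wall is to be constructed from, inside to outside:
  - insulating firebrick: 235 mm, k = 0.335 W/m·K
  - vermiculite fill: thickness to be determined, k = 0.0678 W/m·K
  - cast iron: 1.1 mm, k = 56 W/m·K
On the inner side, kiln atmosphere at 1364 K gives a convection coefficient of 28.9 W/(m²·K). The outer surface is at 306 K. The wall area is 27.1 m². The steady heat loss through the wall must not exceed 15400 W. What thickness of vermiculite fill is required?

L ≈ 76.3 mm

Treating each layer as a thermal resistance in series:
R_inner film = 1/(h_i·A) = 1/(28.9×27.1) = 0.001277 K/W
R_insulating firebrick = L/(kA) = 0.235/(0.335×27.1) = 0.02589 K/W
R_cast iron = L/(kA) = 0.0011/(56×27.1) = 7.248×10^-7 K/W
Sum of the known resistances R_other = 0.02716 K/W
Required total resistance R_tot = ΔT/Q_allow = 1058/15400 = 0.0687 K/W
R_vermiculite fill = R_tot − R_other = 0.04154 K/W
L = R·k·A = 0.04154×0.0678×27.1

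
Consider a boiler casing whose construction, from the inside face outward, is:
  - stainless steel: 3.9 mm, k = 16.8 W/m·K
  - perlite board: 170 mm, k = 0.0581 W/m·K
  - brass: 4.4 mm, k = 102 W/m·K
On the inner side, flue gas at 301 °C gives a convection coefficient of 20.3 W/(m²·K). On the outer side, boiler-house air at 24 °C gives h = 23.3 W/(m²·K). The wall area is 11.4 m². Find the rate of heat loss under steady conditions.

Model the wall as resistances in series:
R_inner film = 1/(h_i·A) = 1/(20.3×11.4) = 0.004321 K/W
R_stainless steel = L/(kA) = 0.0039/(16.8×11.4) = 2.036×10^-5 K/W
R_perlite board = L/(kA) = 0.17/(0.0581×11.4) = 0.2567 K/W
R_brass = L/(kA) = 0.0044/(102×11.4) = 3.784×10^-6 K/W
R_outer film = 1/(h_o·A) = 1/(23.3×11.4) = 0.003765 K/W
R_total = 0.2648 K/W
Q = ΔT / R_total = 277 / 0.2648

Q ≈ 1050 W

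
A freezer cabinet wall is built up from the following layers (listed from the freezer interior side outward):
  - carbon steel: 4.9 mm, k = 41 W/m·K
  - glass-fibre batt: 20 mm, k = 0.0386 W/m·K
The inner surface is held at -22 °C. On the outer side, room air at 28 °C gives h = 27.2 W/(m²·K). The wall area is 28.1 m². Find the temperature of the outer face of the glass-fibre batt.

T ≈ 24.7 °C

Thermal resistances in series:
R_carbon steel = L/(kA) = 0.0049/(41×28.1) = 4.253×10^-6 K/W
R_glass-fibre batt = L/(kA) = 0.02/(0.0386×28.1) = 0.01844 K/W
R_outer film = 1/(h_o·A) = 1/(27.2×28.1) = 0.001308 K/W
R_total = 0.01975 K/W;  Q = ΔT/R_total = 50/0.01975 = 2531 W
T_interface = T_inner + Q·ΣR(inner→interface) = -22 + 2530×0.01844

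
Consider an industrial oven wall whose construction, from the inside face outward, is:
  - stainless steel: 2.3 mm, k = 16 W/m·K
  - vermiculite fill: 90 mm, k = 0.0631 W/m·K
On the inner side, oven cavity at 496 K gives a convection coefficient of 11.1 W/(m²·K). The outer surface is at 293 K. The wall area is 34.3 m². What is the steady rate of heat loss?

Q ≈ 4590 W

Model the wall as resistances in series:
R_inner film = 1/(h_i·A) = 1/(11.1×34.3) = 0.002627 K/W
R_stainless steel = L/(kA) = 0.0023/(16×34.3) = 4.191×10^-6 K/W
R_vermiculite fill = L/(kA) = 0.09/(0.0631×34.3) = 0.04158 K/W
R_total = 0.04421 K/W
Q = ΔT / R_total = 203 / 0.04421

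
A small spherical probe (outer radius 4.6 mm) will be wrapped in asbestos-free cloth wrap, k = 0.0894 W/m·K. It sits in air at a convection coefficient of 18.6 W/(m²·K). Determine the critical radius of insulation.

r_cr ≈ 9.61 mm

For a sphere r_cr = 2k/h = 2×0.0894/18.6
r_cr = 9.61 mm; since the bare radius (4.6 mm) is below r_cr, adding a thin layer of insulation will *increase* heat loss.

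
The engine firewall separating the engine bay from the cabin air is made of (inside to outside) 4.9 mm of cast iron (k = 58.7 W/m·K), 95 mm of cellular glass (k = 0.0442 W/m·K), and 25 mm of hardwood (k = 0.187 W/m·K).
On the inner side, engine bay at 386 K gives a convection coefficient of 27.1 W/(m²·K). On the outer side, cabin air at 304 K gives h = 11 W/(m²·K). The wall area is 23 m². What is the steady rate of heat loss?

Model the wall as resistances in series:
R_inner film = 1/(h_i·A) = 1/(27.1×23) = 0.001604 K/W
R_cast iron = L/(kA) = 0.0049/(58.7×23) = 3.629×10^-6 K/W
R_cellular glass = L/(kA) = 0.095/(0.0442×23) = 0.09345 K/W
R_hardwood = L/(kA) = 0.025/(0.187×23) = 0.005813 K/W
R_outer film = 1/(h_o·A) = 1/(11×23) = 0.003953 K/W
R_total = 0.1048 K/W
Q = ΔT / R_total = 82 / 0.1048

Q ≈ 782 W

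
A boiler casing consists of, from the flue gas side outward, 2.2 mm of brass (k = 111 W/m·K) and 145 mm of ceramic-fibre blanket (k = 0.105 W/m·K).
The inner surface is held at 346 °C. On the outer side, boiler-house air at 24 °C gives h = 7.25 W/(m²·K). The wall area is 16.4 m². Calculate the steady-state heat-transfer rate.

Treating each layer as a thermal resistance in series:
R_brass = L/(kA) = 0.0022/(111×16.4) = 1.209×10^-6 K/W
R_ceramic-fibre blanket = L/(kA) = 0.145/(0.105×16.4) = 0.0842 K/W
R_outer film = 1/(h_o·A) = 1/(7.25×16.4) = 0.00841 K/W
R_total = 0.09262 K/W
Q = ΔT / R_total = 322 / 0.09262

Q ≈ 3480 W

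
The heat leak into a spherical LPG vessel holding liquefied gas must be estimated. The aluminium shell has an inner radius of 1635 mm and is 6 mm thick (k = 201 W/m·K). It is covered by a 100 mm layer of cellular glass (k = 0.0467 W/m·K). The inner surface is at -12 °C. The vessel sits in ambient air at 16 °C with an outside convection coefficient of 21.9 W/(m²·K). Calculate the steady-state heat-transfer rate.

Each spherical layer contributes R = (1/r_i − 1/r_o)/(4πk):
R_aluminium shell = (1/1.635 − 1/1.641)/(4π×201) = 8.854×10^-7 K/W
R_cellular glass = (1/1.641 − 1/1.741)/(4π×0.0467) = 0.05964 K/W
R_outer film = 1/(h·4πr_o²) = 1/(21.9×4π×1.741²) = 0.001199 K/W
R_total = 0.06084 K/W
Q = ΔT/R_total = 28/0.06084

Q ≈ 460 W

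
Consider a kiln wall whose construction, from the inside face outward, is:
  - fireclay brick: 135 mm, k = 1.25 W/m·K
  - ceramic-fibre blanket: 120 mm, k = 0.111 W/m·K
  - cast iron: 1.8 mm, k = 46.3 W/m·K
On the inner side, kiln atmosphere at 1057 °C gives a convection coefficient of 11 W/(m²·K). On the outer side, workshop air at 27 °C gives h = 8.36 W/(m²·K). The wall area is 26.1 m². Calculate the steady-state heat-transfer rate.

Treating each layer as a thermal resistance in series:
R_inner film = 1/(h_i·A) = 1/(11×26.1) = 0.003483 K/W
R_fireclay brick = L/(kA) = 0.135/(1.25×26.1) = 0.004138 K/W
R_ceramic-fibre blanket = L/(kA) = 0.12/(0.111×26.1) = 0.04142 K/W
R_cast iron = L/(kA) = 0.0018/(46.3×26.1) = 1.49×10^-6 K/W
R_outer film = 1/(h_o·A) = 1/(8.36×26.1) = 0.004583 K/W
R_total = 0.05363 K/W
Q = ΔT / R_total = 1030 / 0.05363

Q ≈ 19200 W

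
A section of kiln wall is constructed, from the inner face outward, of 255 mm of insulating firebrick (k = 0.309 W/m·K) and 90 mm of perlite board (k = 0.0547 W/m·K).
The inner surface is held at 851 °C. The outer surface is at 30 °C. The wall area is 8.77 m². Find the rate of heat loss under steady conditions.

Q ≈ 2910 W

Model the wall as resistances in series:
R_insulating firebrick = L/(kA) = 0.255/(0.309×8.77) = 0.0941 K/W
R_perlite board = L/(kA) = 0.09/(0.0547×8.77) = 0.1876 K/W
R_total = 0.2817 K/W
Q = ΔT / R_total = 821 / 0.2817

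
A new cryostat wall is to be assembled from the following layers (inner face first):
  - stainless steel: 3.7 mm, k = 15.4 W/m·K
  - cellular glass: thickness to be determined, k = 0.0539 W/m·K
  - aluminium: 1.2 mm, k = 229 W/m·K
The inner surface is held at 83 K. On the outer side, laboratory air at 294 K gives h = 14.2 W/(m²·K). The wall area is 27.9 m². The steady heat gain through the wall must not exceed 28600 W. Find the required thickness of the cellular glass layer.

Using the resistance-network approach (series):
R_stainless steel = L/(kA) = 0.0037/(15.4×27.9) = 8.611×10^-6 K/W
R_aluminium = L/(kA) = 0.0012/(229×27.9) = 1.878×10^-7 K/W
R_outer film = 1/(h_o·A) = 1/(14.2×27.9) = 0.002524 K/W
Sum of the known resistances R_other = 0.002533 K/W
Required total resistance R_tot = ΔT/Q_allow = 211/28600 = 0.007378 K/W
R_cellular glass = R_tot − R_other = 0.004845 K/W
L = R·k·A = 0.004845×0.0539×27.9

L ≈ 7.29 mm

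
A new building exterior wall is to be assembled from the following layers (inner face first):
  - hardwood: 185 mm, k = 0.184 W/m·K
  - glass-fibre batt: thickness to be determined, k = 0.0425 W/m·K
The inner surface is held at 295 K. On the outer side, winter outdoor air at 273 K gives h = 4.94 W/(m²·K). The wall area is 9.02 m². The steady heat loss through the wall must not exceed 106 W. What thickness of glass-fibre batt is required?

L ≈ 28.2 mm

Thermal resistances in series:
R_hardwood = L/(kA) = 0.185/(0.184×9.02) = 0.1115 K/W
R_outer film = 1/(h_o·A) = 1/(4.94×9.02) = 0.02244 K/W
Sum of the known resistances R_other = 0.1339 K/W
Required total resistance R_tot = ΔT/Q_allow = 22/106 = 0.2075 K/W
R_glass-fibre batt = R_tot − R_other = 0.07364 K/W
L = R·k·A = 0.07364×0.0425×9.02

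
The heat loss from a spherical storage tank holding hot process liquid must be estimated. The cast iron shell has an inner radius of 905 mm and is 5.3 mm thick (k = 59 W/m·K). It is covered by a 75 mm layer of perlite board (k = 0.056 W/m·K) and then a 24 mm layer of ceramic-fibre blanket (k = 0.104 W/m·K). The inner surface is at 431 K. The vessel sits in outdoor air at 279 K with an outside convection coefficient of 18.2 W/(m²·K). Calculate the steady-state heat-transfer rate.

Spherical conduction: R = (1/r_in − 1/r_out)/(4πk) per layer; series-sum.
R_cast iron shell = (1/0.905 − 1/0.9103)/(4π×59) = 8.677×10^-6 K/W
R_perlite board = (1/0.9103 − 1/0.9853)/(4π×0.056) = 0.1188 K/W
R_ceramic-fibre blanket = (1/0.9853 − 1/1.0093)/(4π×0.104) = 0.01847 K/W
R_outer film = 1/(h·4πr_o²) = 1/(18.2×4π×1.0093²) = 0.004292 K/W
R_total = 0.1416 K/W
Q = ΔT/R_total = 152/0.1416

Q ≈ 1070 W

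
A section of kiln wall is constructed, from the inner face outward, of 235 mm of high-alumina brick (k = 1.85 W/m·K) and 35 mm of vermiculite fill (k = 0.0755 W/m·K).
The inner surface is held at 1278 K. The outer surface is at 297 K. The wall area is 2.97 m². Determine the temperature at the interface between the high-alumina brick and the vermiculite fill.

Using the resistance-network approach (series):
R_high-alumina brick = L/(kA) = 0.235/(1.85×2.97) = 0.04277 K/W
R_vermiculite fill = L/(kA) = 0.035/(0.0755×2.97) = 0.1561 K/W
R_total = 0.1989 K/W;  Q = ΔT/R_total = 981/0.1989 = 4933 W
T_interface = T_inner − Q·ΣR(inner→interface) = 1278 − 4930×0.04277

T ≈ 1070 K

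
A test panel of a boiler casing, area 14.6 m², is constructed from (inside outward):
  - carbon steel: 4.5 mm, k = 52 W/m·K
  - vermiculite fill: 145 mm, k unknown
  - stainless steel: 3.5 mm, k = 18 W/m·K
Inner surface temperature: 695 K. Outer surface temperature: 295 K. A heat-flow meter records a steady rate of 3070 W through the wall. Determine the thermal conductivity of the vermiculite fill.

k ≈ 0.0762 W/(m·K)

Treating each layer as a thermal resistance in series:
R_carbon steel = L/(kA) = 0.0045/(52×14.6) = 5.927×10^-6 K/W
R_stainless steel = L/(kA) = 0.0035/(18×14.6) = 1.332×10^-5 K/W
Sum of known resistances R_other = 1.925×10^-5 K/W
Total R = ΔT/Q = 400/3070 = 0.1303 K/W
R_vermiculite fill = R_total − R_other = 0.1303 K/W
k = L/(R·A) = 0.145/(0.1303×14.6)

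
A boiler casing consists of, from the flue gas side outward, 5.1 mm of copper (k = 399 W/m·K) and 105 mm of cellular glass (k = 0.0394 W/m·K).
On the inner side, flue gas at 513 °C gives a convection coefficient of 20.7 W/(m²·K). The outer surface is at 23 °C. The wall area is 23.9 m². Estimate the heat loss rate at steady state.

Using the resistance-network approach (series):
R_inner film = 1/(h_i·A) = 1/(20.7×23.9) = 0.002021 K/W
R_copper = L/(kA) = 0.0051/(399×23.9) = 5.348×10^-7 K/W
R_cellular glass = L/(kA) = 0.105/(0.0394×23.9) = 0.1115 K/W
R_total = 0.1135 K/W
Q = ΔT / R_total = 490 / 0.1135

Q ≈ 4320 W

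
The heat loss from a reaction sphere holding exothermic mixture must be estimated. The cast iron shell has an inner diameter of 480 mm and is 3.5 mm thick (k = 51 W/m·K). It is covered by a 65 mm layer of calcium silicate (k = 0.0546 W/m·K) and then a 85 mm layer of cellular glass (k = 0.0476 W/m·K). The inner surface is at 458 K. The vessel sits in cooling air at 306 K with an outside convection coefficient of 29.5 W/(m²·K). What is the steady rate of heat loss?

Radial (spherical) resistances in series:
R_cast iron shell = (1/0.24 − 1/0.2435)/(4π×51) = 9.345×10^-5 K/W
R_calcium silicate = (1/0.2435 − 1/0.3085)/(4π×0.0546) = 1.261 K/W
R_cellular glass = (1/0.3085 − 1/0.3935)/(4π×0.0476) = 1.171 K/W
R_outer film = 1/(h·4πr_o²) = 1/(29.5×4π×0.3935²) = 0.01742 K/W
R_total = 2.449 K/W
Q = ΔT/R_total = 152/2.449

Q ≈ 62.1 W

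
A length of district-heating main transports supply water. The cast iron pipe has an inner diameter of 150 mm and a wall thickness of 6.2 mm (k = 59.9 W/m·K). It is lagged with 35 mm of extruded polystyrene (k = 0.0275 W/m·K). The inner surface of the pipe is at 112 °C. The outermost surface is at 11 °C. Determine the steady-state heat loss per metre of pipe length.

Per-layer cylindrical resistances, series-summed:
R_cast iron pipe wall = ln(81.2/75)/(2π×59.9×1) = 2.11×10^-4 K/W
R_extruded polystyrene = ln(116.2/81.2)/(2π×0.0275×1) = 2.074 K/W
R_total = 2.074 K/W
Q = ΔT/R_total = 101/2.074

q′ ≈ 48.7 W/m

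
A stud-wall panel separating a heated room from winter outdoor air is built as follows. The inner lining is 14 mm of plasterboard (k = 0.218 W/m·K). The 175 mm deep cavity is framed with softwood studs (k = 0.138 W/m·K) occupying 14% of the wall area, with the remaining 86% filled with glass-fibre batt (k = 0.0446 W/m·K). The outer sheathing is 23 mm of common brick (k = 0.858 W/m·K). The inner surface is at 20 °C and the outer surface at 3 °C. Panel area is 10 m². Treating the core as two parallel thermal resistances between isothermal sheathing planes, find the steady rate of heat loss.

Sheathing layers in series; stud and cavity paths in parallel between them.
R_inner = 0.014/(0.218×10) = 0.006422 K/W
R_stud  = 0.175/(0.138×0.14×10) = 0.9058 K/W
R_cav   = 0.175/(0.0446×0.86×10) = 0.4563 K/W
1/R_core = 1/R_stud + 1/R_cav → R_core = 0.3034 K/W
R_outer = 0.023/(0.858×10) = 0.002681 K/W
R_total = 0.3125 K/W
Q = ΔT/R_total = 17/0.3125

Q ≈ 54.4 W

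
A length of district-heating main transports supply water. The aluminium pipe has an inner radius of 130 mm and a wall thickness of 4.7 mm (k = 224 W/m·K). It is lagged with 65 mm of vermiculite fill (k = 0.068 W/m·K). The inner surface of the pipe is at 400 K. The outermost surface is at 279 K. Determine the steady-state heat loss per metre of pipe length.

Treating each annulus and film as a series resistance:
R_aluminium pipe wall = ln(134.7/130)/(2π×224×1) = 2.523×10^-5 K/W
R_vermiculite fill = ln(199.7/134.7)/(2π×0.068×1) = 0.9216 K/W
R_total = 0.9216 K/W
Q = ΔT/R_total = 121/0.9216

q′ ≈ 131 W/m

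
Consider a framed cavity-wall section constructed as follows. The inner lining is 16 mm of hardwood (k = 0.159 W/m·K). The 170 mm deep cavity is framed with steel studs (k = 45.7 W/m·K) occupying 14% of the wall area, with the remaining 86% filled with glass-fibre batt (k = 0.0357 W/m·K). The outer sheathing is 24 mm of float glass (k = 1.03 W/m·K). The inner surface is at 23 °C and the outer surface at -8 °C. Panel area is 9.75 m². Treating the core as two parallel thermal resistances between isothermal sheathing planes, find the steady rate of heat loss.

Q ≈ 2010 W

Sheathing layers in series; stud and cavity paths in parallel between them.
R_inner = 0.016/(0.159×9.75) = 0.01032 K/W
R_stud  = 0.17/(45.7×0.14×9.75) = 0.002725 K/W
R_cav   = 0.17/(0.0357×0.86×9.75) = 0.5679 K/W
1/R_core = 1/R_stud + 1/R_cav → R_core = 0.002712 K/W
R_outer = 0.024/(1.03×9.75) = 0.00239 K/W
R_total = 0.01542 K/W
Q = ΔT/R_total = 31/0.01542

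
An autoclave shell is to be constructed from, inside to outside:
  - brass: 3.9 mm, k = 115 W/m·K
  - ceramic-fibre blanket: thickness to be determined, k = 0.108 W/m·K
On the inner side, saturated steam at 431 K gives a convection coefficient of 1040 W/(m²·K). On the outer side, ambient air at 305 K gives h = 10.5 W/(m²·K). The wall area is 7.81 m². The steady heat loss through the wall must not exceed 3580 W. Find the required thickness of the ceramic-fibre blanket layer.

L ≈ 19.3 mm

Using the resistance-network approach (series):
R_inner film = 1/(h_i·A) = 1/(1040×7.81) = 1.231×10^-4 K/W
R_brass = L/(kA) = 0.0039/(115×7.81) = 4.342×10^-6 K/W
R_outer film = 1/(h_o·A) = 1/(10.5×7.81) = 0.01219 K/W
Sum of the known resistances R_other = 0.01232 K/W
Required total resistance R_tot = ΔT/Q_allow = 126/3580 = 0.0352 K/W
R_ceramic-fibre blanket = R_tot − R_other = 0.02287 K/W
L = R·k·A = 0.02287×0.108×7.81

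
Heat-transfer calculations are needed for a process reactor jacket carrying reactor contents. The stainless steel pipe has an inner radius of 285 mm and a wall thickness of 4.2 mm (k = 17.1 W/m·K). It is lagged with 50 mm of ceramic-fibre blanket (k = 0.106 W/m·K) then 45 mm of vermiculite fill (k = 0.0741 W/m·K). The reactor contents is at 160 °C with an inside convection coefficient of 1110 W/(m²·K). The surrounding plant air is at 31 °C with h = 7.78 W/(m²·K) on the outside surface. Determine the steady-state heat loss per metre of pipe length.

q′ ≈ 230 W/m

Treating each annulus and film as a series resistance:
R_inner film = 1/(h_i·2πr₁L) = 1/(1110×2π×0.285×1) = 5.031×10^-4 K/W
R_stainless steel pipe wall = ln(289.2/285)/(2π×17.1×1) = 1.362×10^-4 K/W
R_ceramic-fibre blanket = ln(339.2/289.2)/(2π×0.106×1) = 0.2394 K/W
R_vermiculite fill = ln(384.2/339.2)/(2π×0.0741×1) = 0.2676 K/W
R_outer film = 1/(h_o·2πr_oL) = 1/(7.78×2π×0.3842×1) = 0.05325 K/W
R_total = 0.5609 K/W
Q = ΔT/R_total = 129/0.5609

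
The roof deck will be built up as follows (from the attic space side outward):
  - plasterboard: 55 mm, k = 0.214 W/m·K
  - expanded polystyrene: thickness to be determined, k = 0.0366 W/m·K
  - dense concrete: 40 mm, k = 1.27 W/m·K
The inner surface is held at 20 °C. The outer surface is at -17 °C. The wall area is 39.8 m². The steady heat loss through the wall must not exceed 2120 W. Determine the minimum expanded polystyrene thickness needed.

L ≈ 14.9 mm

Thermal resistances in series:
R_plasterboard = L/(kA) = 0.055/(0.214×39.8) = 0.006458 K/W
R_dense concrete = L/(kA) = 0.04/(1.27×39.8) = 7.914×10^-4 K/W
Sum of the known resistances R_other = 0.007249 K/W
Required total resistance R_tot = ΔT/Q_allow = 37/2120 = 0.01745 K/W
R_expanded polystyrene = R_tot − R_other = 0.0102 K/W
L = R·k·A = 0.0102×0.0366×39.8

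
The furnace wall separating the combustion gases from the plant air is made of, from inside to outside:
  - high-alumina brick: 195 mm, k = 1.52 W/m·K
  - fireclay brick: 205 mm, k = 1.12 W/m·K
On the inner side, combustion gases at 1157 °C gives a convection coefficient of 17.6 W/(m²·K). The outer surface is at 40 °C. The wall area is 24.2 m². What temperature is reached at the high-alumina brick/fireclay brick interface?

Thermal resistances in series:
R_inner film = 1/(h_i·A) = 1/(17.6×24.2) = 0.002348 K/W
R_high-alumina brick = L/(kA) = 0.195/(1.52×24.2) = 0.005301 K/W
R_fireclay brick = L/(kA) = 0.205/(1.12×24.2) = 0.007563 K/W
R_total = 0.01521 K/W;  Q = ΔT/R_total = 1117/0.01521 = 73430 W
T_interface = T_inner − Q·ΣR(inner→interface) = 1157 − 73400×0.007649

T ≈ 595 °C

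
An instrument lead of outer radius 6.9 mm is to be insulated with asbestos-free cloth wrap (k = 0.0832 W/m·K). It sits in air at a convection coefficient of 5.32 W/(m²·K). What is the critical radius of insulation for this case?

r_cr ≈ 15.6 mm

For a cylinder r_cr = k/h = 0.0832/5.32
r_cr = 15.6 mm; since the bare radius (6.9 mm) is below r_cr, adding a thin layer of insulation will *increase* heat loss.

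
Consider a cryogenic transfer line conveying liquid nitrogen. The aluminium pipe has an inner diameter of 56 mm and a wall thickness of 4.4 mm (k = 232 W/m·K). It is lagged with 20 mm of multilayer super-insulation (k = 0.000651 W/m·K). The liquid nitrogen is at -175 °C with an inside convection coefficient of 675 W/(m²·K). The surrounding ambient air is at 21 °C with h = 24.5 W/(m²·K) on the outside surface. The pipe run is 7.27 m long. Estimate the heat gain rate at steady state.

Q ≈ 12.1 W

Cylindrical conduction, so R = ln(r₂/r₁)/(2πkL) per layer, in series:
R_inner film = 1/(h_i·2πr₁L) = 1/(675×2π×0.028×7.27) = 0.001158 K/W
R_aluminium pipe wall = ln(32.4/28)/(2π×232×7.27) = 1.377×10^-5 K/W
R_multilayer super-insulation = ln(52.4/32.4)/(2π×0.000651×7.27) = 16.17 K/W
R_outer film = 1/(h_o·2πr_oL) = 1/(24.5×2π×0.0524×7.27) = 0.01705 K/W
R_total = 16.18 K/W
Q = ΔT/R_total = 196/16.18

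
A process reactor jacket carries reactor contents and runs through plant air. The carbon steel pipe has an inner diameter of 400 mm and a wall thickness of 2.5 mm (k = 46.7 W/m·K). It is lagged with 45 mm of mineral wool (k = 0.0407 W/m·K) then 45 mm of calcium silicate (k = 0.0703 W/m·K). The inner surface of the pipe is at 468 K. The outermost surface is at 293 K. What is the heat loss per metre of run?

q′ ≈ 150 W/m

Radial resistances (cylindrical: R_cond = ln(r_o/r_i)/(2πkL), R_conv = 1/(h·2πrL)):
R_carbon steel pipe wall = ln(202.5/200)/(2π×46.7×1) = 4.234×10^-5 K/W
R_mineral wool = ln(247.5/202.5)/(2π×0.0407×1) = 0.7847 K/W
R_calcium silicate = ln(292.5/247.5)/(2π×0.0703×1) = 0.3782 K/W
R_total = 1.163 K/W
Q = ΔT/R_total = 175/1.163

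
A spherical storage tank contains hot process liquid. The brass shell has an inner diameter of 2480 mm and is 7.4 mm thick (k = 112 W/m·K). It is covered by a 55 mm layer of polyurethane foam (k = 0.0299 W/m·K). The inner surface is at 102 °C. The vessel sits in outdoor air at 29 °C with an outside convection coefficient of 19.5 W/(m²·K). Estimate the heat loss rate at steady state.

Each spherical layer contributes R = (1/r_i − 1/r_o)/(4πk):
R_brass shell = (1/1.24 − 1/1.2474)/(4π×112) = 3.399×10^-6 K/W
R_polyurethane foam = (1/1.2474 − 1/1.3024)/(4π×0.0299) = 0.0901 K/W
R_outer film = 1/(h·4πr_o²) = 1/(19.5×4π×1.3024²) = 0.002406 K/W
R_total = 0.09251 K/W
Q = ΔT/R_total = 73/0.09251

Q ≈ 789 W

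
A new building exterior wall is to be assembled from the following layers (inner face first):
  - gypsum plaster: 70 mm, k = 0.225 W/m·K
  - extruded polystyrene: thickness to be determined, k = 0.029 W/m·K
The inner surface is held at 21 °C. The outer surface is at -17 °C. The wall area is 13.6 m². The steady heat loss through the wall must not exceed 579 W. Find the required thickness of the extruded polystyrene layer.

Model the wall as resistances in series:
R_gypsum plaster = L/(kA) = 0.07/(0.225×13.6) = 0.02288 K/W
Sum of the known resistances R_other = 0.02288 K/W
Required total resistance R_tot = ΔT/Q_allow = 38/579 = 0.06563 K/W
R_extruded polystyrene = R_tot − R_other = 0.04275 K/W
L = R·k·A = 0.04275×0.029×13.6

L ≈ 16.9 mm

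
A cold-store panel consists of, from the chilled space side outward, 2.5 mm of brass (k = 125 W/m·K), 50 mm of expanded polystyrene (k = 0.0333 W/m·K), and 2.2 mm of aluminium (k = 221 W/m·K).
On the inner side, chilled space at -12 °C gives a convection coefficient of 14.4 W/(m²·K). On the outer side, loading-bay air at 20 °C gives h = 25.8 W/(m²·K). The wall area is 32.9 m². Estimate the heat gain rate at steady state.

Series thermal resistances:
R_inner film = 1/(h_i·A) = 1/(14.4×32.9) = 0.002111 K/W
R_brass = L/(kA) = 0.0025/(125×32.9) = 6.079×10^-7 K/W
R_expanded polystyrene = L/(kA) = 0.05/(0.0333×32.9) = 0.04564 K/W
R_aluminium = L/(kA) = 0.0022/(221×32.9) = 3.026×10^-7 K/W
R_outer film = 1/(h_o·A) = 1/(25.8×32.9) = 0.001178 K/W
R_total = 0.04893 K/W
Q = ΔT / R_total = 32 / 0.04893

Q ≈ 654 W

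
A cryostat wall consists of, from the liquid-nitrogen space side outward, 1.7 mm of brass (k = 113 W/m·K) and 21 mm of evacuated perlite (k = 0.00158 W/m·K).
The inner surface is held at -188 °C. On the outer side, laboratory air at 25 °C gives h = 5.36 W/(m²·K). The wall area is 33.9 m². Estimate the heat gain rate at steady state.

Thermal resistances in series:
R_brass = L/(kA) = 0.0017/(113×33.9) = 4.438×10^-7 K/W
R_evacuated perlite = L/(kA) = 0.021/(0.00158×33.9) = 0.3921 K/W
R_outer film = 1/(h_o·A) = 1/(5.36×33.9) = 0.005503 K/W
R_total = 0.3976 K/W
Q = ΔT / R_total = 213 / 0.3976

Q ≈ 536 W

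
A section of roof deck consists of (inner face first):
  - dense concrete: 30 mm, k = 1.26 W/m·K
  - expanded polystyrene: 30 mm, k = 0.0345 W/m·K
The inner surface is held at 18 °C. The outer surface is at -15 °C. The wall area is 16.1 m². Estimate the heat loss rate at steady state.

Series thermal resistances:
R_dense concrete = L/(kA) = 0.03/(1.26×16.1) = 0.001479 K/W
R_expanded polystyrene = L/(kA) = 0.03/(0.0345×16.1) = 0.05401 K/W
R_total = 0.05549 K/W
Q = ΔT / R_total = 33 / 0.05549

Q ≈ 595 W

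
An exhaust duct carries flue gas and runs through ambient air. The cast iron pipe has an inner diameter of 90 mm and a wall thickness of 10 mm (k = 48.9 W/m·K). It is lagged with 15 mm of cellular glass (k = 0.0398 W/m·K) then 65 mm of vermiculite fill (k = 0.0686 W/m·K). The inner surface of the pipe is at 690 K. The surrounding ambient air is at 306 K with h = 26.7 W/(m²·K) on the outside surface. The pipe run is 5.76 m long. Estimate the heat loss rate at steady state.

Q ≈ 873 W

Cylindrical conduction, so R = ln(r₂/r₁)/(2πkL) per layer, in series:
R_cast iron pipe wall = ln(55/45)/(2π×48.9×5.76) = 1.134×10^-4 K/W
R_cellular glass = ln(70/55)/(2π×0.0398×5.76) = 0.1674 K/W
R_vermiculite fill = ln(135/70)/(2π×0.0686×5.76) = 0.2645 K/W
R_outer film = 1/(h_o·2πr_oL) = 1/(26.7×2π×0.135×5.76) = 0.007666 K/W
R_total = 0.4397 K/W
Q = ΔT/R_total = 384/0.4397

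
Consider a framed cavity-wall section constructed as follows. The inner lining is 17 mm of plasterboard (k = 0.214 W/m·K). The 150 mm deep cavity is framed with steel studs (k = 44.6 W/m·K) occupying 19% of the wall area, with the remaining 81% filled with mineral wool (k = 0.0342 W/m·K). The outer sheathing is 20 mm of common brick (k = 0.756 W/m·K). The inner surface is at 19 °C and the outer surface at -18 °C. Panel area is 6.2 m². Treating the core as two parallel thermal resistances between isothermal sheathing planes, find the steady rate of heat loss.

Sheathing layers in series; stud and cavity paths in parallel between them.
R_inner = 0.017/(0.214×6.2) = 0.01281 K/W
R_stud  = 0.15/(44.6×0.19×6.2) = 0.002855 K/W
R_cav   = 0.15/(0.0342×0.81×6.2) = 0.8734 K/W
1/R_core = 1/R_stud + 1/R_cav → R_core = 0.002846 K/W
R_outer = 0.02/(0.756×6.2) = 0.004267 K/W
R_total = 0.01993 K/W
Q = ΔT/R_total = 37/0.01993

Q ≈ 1860 W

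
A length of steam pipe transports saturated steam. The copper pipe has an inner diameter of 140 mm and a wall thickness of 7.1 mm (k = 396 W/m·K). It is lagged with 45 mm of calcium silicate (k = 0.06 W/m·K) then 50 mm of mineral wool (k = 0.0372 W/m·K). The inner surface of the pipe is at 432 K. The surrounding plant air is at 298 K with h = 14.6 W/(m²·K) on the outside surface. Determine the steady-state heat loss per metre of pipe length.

Cylindrical conduction, so R = ln(r₂/r₁)/(2πkL) per layer, in series:
R_copper pipe wall = ln(77.1/70)/(2π×396×1) = 3.883×10^-5 K/W
R_calcium silicate = ln(122.1/77.1)/(2π×0.06×1) = 1.219 K/W
R_mineral wool = ln(172.1/122.1)/(2π×0.0372×1) = 1.468 K/W
R_outer film = 1/(h_o·2πr_oL) = 1/(14.6×2π×0.1721×1) = 0.06334 K/W
R_total = 2.751 K/W
Q = ΔT/R_total = 134/2.751

q′ ≈ 48.7 W/m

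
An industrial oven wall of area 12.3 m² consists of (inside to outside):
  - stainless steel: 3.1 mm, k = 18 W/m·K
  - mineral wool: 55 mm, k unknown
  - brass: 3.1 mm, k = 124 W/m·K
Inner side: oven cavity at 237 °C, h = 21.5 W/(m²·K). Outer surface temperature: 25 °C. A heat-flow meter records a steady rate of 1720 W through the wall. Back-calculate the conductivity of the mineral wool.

k ≈ 0.0374 W/(m·K)

Series thermal resistances:
R_inner film = 1/(h_i·A) = 1/(21.5×12.3) = 0.003781 K/W
R_stainless steel = L/(kA) = 0.0031/(18×12.3) = 1.4×10^-5 K/W
R_brass = L/(kA) = 0.0031/(124×12.3) = 2.033×10^-6 K/W
Sum of known resistances R_other = 0.003797 K/W
Total R = ΔT/Q = 212/1720 = 0.1233 K/W
R_mineral wool = R_total − R_other = 0.1195 K/W
k = L/(R·A) = 0.055/(0.1195×12.3)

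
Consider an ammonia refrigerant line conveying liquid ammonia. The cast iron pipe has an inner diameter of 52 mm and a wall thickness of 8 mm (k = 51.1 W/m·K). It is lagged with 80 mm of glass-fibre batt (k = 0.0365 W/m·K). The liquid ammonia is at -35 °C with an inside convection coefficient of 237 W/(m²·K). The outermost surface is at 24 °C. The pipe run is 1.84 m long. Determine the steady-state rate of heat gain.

Q ≈ 20.5 W

Treating each annulus and film as a series resistance:
R_inner film = 1/(h_i·2πr₁L) = 1/(237×2π×0.026×1.84) = 0.01404 K/W
R_cast iron pipe wall = ln(34/26)/(2π×51.1×1.84) = 4.541×10^-4 K/W
R_glass-fibre batt = ln(114/34)/(2π×0.0365×1.84) = 2.867 K/W
R_total = 2.882 K/W
Q = ΔT/R_total = 59/2.882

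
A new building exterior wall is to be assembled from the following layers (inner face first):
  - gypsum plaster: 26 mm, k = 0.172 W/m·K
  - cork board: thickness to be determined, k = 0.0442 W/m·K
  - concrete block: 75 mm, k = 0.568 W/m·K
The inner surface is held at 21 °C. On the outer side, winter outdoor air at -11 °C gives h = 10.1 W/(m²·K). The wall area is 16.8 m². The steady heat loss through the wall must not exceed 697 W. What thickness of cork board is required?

L ≈ 17.2 mm

Thermal resistances in series:
R_gypsum plaster = L/(kA) = 0.026/(0.172×16.8) = 0.008998 K/W
R_concrete block = L/(kA) = 0.075/(0.568×16.8) = 0.00786 K/W
R_outer film = 1/(h_o·A) = 1/(10.1×16.8) = 0.005893 K/W
Sum of the known resistances R_other = 0.02275 K/W
Required total resistance R_tot = ΔT/Q_allow = 32/697 = 0.04591 K/W
R_cork board = R_tot − R_other = 0.02316 K/W
L = R·k·A = 0.02316×0.0442×16.8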